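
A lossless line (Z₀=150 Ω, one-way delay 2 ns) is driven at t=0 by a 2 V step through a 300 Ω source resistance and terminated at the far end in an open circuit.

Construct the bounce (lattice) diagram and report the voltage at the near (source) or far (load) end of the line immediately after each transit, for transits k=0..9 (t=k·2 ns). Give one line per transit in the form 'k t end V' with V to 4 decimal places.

Γ_L=1.000000, Γ_S=0.333333; launch V₁=2·150/450=0.666667
k=0 src: V=0.6667
k=1 load: inc=0.666667, refl=0.666667·1.000000=0.6667; V=0.000000+0.666667+0.666667=1.3333
k=2 src: inc=0.666667, refl=0.666667·0.333333=0.2222; V=0.666667+0.666667+0.222222=1.5556
k=3 load: inc=0.222222, refl=0.222222·1.000000=0.2222; V=1.333333+0.222222+0.222222=1.7778
k=4 src: inc=0.222222, refl=0.222222·0.333333=0.0741; V=1.555556+0.222222+0.074074=1.8519
k=5 load: inc=0.074074, refl=0.074074·1.000000=0.0741; V=1.777778+0.074074+0.074074=1.9259
k=6 src: inc=0.074074, refl=0.074074·0.333333=0.0247; V=1.851852+0.074074+0.024691=1.9506
k=7 load: inc=0.024691, refl=0.024691·1.000000=0.0247; V=1.925926+0.024691+0.024691=1.9753
k=8 src: inc=0.024691, refl=0.024691·0.333333=0.0082; V=1.950617+0.024691+0.008230=1.9835
k=9 load: inc=0.008230, refl=0.008230·1.000000=0.0082; V=1.975309+0.008230+0.008230=1.9918

0 0 source 0.6667
1 2 load 1.3333
2 4 source 1.5556
3 6 load 1.7778
4 8 source 1.8519
5 10 load 1.9259
6 12 source 1.9506
7 14 load 1.9753
8 16 source 1.9835
9 18 load 1.9918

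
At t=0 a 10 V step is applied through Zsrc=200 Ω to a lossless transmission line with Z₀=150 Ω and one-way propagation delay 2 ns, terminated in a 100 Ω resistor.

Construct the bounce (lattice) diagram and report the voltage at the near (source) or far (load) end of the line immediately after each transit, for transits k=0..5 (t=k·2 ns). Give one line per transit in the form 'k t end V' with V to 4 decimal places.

0 0 source 4.2857
1 2 load 3.4286
2 4 source 3.3061
3 6 load 3.3306
4 8 source 3.3341
5 10 load 3.3334

Γ_L=-0.200000, Γ_S=0.142857; launch V₁=10·150/350=4.285714
k=0 src: V=4.2857
k=1 load: inc=4.285714, refl=4.285714·-0.200000=-0.8571; V=0.000000+4.285714+-0.857143=3.4286
k=2 src: inc=-0.857143, refl=-0.857143·0.142857=-0.1224; V=4.285714+-0.857143+-0.122449=3.3061
k=3 load: inc=-0.122449, refl=-0.122449·-0.200000=0.0245; V=3.428571+-0.122449+0.024490=3.3306
k=4 src: inc=0.024490, refl=0.024490·0.142857=0.0035; V=3.306122+0.024490+0.003499=3.3341
k=5 load: inc=0.003499, refl=0.003499·-0.200000=-0.0007; V=3.330612+0.003499+-0.000700=3.3334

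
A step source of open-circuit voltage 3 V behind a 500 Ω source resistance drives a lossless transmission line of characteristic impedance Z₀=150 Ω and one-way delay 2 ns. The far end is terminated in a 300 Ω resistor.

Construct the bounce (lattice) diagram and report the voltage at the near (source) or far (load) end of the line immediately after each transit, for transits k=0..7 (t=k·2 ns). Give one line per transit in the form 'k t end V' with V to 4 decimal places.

0 0 source 0.6923
1 2 load 0.9231
2 4 source 1.0473
3 6 load 1.0888
4 8 source 1.1111
5 10 load 1.1185
6 12 source 1.1225
7 14 load 1.1238

Γ_L=0.333333, Γ_S=0.538462; launch V₁=3·150/650=0.692308
k=0 src: V=0.6923
k=1 load: inc=0.692308, refl=0.692308·0.333333=0.2308; V=0.000000+0.692308+0.230769=0.9231
k=2 src: inc=0.230769, refl=0.230769·0.538462=0.1243; V=0.692308+0.230769+0.124260=1.0473
k=3 load: inc=0.124260, refl=0.124260·0.333333=0.0414; V=0.923077+0.124260+0.041420=1.0888
k=4 src: inc=0.041420, refl=0.041420·0.538462=0.0223; V=1.047337+0.041420+0.022303=1.1111
k=5 load: inc=0.022303, refl=0.022303·0.333333=0.0074; V=1.088757+0.022303+0.007434=1.1185
k=6 src: inc=0.007434, refl=0.007434·0.538462=0.0040; V=1.111061+0.007434+0.004003=1.1225
k=7 load: inc=0.004003, refl=0.004003·0.333333=0.0013; V=1.118495+0.004003+0.001334=1.1238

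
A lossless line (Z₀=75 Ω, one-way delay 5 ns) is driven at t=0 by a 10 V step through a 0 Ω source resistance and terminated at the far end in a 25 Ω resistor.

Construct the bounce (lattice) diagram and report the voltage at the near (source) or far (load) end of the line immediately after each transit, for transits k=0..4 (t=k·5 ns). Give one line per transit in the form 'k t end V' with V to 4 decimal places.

0 0 source 10.0000
1 5 load 5.0000
2 10 source 10.0000
3 15 load 7.5000
4 20 source 10.0000

Γ_L=-0.500000, Γ_S=-1.000000; launch V₁=10·75/75=10.000000
k=0 src: V=10.0000
k=1 load: inc=10.000000, refl=10.000000·-0.500000=-5.0000; V=0.000000+10.000000+-5.000000=5.0000
k=2 src: inc=-5.000000, refl=-5.000000·-1.000000=5.0000; V=10.000000+-5.000000+5.000000=10.0000
k=3 load: inc=5.000000, refl=5.000000·-0.500000=-2.5000; V=5.000000+5.000000+-2.500000=7.5000
k=4 src: inc=-2.500000, refl=-2.500000·-1.000000=2.5000; V=10.000000+-2.500000+2.500000=10.0000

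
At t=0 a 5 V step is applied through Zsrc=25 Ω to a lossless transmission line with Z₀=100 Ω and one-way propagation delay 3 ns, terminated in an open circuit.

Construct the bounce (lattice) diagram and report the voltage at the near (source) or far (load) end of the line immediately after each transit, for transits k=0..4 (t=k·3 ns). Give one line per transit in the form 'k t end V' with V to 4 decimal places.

Γ_L=1.000000, Γ_S=-0.600000; launch V₁=5·100/125=4.000000
k=0 src: V=4.0000
k=1 load: inc=4.000000, refl=4.000000·1.000000=4.0000; V=0.000000+4.000000+4.000000=8.0000
k=2 src: inc=4.000000, refl=4.000000·-0.600000=-2.4000; V=4.000000+4.000000+-2.400000=5.6000
k=3 load: inc=-2.400000, refl=-2.400000·1.000000=-2.4000; V=8.000000+-2.400000+-2.400000=3.2000
k=4 src: inc=-2.400000, refl=-2.400000·-0.600000=1.4400; V=5.600000+-2.400000+1.440000=4.6400

0 0 source 4.0000
1 3 load 8.0000
2 6 source 5.6000
3 9 load 3.2000
4 12 source 4.6400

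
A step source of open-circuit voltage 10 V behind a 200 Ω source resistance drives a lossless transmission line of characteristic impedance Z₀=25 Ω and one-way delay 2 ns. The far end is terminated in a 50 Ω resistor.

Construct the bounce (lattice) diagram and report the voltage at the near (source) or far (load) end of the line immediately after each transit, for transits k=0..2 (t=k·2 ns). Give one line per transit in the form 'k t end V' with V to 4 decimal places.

Γ_L=0.333333, Γ_S=0.777778; launch V₁=10·25/225=1.111111
k=0 src: V=1.1111
k=1 load: inc=1.111111, refl=1.111111·0.333333=0.3704; V=0.000000+1.111111+0.370370=1.4815
k=2 src: inc=0.370370, refl=0.370370·0.777778=0.2881; V=1.111111+0.370370+0.288066=1.7695

0 0 source 1.1111
1 2 load 1.4815
2 4 source 1.7695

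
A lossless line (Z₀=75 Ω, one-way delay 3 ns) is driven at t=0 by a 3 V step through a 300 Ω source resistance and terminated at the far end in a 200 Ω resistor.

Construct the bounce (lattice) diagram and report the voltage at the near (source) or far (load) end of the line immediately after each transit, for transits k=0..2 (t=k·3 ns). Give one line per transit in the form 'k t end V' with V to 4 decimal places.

0 0 source 0.6000
1 3 load 0.8727
2 6 source 1.0364

Γ_L=0.454545, Γ_S=0.600000; launch V₁=3·75/375=0.600000
k=0 src: V=0.6000
k=1 load: inc=0.600000, refl=0.600000·0.454545=0.2727; V=0.000000+0.600000+0.272727=0.8727
k=2 src: inc=0.272727, refl=0.272727·0.600000=0.1636; V=0.600000+0.272727+0.163636=1.0364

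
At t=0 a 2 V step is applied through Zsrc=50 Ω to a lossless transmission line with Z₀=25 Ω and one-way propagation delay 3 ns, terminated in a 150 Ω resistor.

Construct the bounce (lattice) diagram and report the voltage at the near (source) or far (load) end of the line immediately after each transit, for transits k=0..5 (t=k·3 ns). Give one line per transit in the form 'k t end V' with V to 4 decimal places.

Γ_L=0.714286, Γ_S=0.333333; launch V₁=2·25/75=0.666667
k=0 src: V=0.6667
k=1 load: inc=0.666667, refl=0.666667·0.714286=0.4762; V=0.000000+0.666667+0.476190=1.1429
k=2 src: inc=0.476190, refl=0.476190·0.333333=0.1587; V=0.666667+0.476190+0.158730=1.3016
k=3 load: inc=0.158730, refl=0.158730·0.714286=0.1134; V=1.142857+0.158730+0.113379=1.4150
k=4 src: inc=0.113379, refl=0.113379·0.333333=0.0378; V=1.301587+0.113379+0.037793=1.4528
k=5 load: inc=0.037793, refl=0.037793·0.714286=0.0270; V=1.414966+0.037793+0.026995=1.4798

0 0 source 0.6667
1 3 load 1.1429
2 6 source 1.3016
3 9 load 1.4150
4 12 source 1.4528
5 15 load 1.4798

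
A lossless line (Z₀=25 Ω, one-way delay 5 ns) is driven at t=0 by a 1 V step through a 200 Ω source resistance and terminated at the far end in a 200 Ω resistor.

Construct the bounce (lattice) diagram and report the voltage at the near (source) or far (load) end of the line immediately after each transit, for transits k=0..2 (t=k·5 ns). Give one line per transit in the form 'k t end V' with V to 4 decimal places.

0 0 source 0.1111
1 5 load 0.1975
2 10 source 0.2647

Γ_L=0.777778, Γ_S=0.777778; launch V₁=1·25/225=0.111111
k=0 src: V=0.1111
k=1 load: inc=0.111111, refl=0.111111·0.777778=0.0864; V=0.000000+0.111111+0.086420=0.1975
k=2 src: inc=0.086420, refl=0.086420·0.777778=0.0672; V=0.111111+0.086420+0.067215=0.2647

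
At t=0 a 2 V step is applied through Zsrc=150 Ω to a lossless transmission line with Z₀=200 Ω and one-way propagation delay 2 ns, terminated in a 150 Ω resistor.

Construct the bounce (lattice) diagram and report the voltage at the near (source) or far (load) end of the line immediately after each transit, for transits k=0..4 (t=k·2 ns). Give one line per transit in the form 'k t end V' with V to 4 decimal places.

Γ_L=-0.142857, Γ_S=-0.142857; launch V₁=2·200/350=1.142857
k=0 src: V=1.1429
k=1 load: inc=1.142857, refl=1.142857·-0.142857=-0.1633; V=0.000000+1.142857+-0.163265=0.9796
k=2 src: inc=-0.163265, refl=-0.163265·-0.142857=0.0233; V=1.142857+-0.163265+0.023324=1.0029
k=3 load: inc=0.023324, refl=0.023324·-0.142857=-0.0033; V=0.979592+0.023324+-0.003332=0.9996
k=4 src: inc=-0.003332, refl=-0.003332·-0.142857=0.0005; V=1.002915+-0.003332+0.000476=1.0001

0 0 source 1.1429
1 2 load 0.9796
2 4 source 1.0029
3 6 load 0.9996
4 8 source 1.0001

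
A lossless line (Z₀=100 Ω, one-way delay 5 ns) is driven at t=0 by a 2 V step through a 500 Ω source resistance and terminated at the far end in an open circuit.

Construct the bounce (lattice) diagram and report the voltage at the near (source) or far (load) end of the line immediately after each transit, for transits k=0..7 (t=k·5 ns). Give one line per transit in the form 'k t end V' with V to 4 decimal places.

Γ_L=1.000000, Γ_S=0.666667; launch V₁=2·100/600=0.333333
k=0 src: V=0.3333
k=1 load: inc=0.333333, refl=0.333333·1.000000=0.3333; V=0.000000+0.333333+0.333333=0.6667
k=2 src: inc=0.333333, refl=0.333333·0.666667=0.2222; V=0.333333+0.333333+0.222222=0.8889
k=3 load: inc=0.222222, refl=0.222222·1.000000=0.2222; V=0.666667+0.222222+0.222222=1.1111
k=4 src: inc=0.222222, refl=0.222222·0.666667=0.1481; V=0.888889+0.222222+0.148148=1.2593
k=5 load: inc=0.148148, refl=0.148148·1.000000=0.1481; V=1.111111+0.148148+0.148148=1.4074
k=6 src: inc=0.148148, refl=0.148148·0.666667=0.0988; V=1.259259+0.148148+0.098765=1.5062
k=7 load: inc=0.098765, refl=0.098765·1.000000=0.0988; V=1.407407+0.098765+0.098765=1.6049

0 0 source 0.3333
1 5 load 0.6667
2 10 source 0.8889
3 15 load 1.1111
4 20 source 1.2593
5 25 load 1.4074
6 30 source 1.5062
7 35 load 1.6049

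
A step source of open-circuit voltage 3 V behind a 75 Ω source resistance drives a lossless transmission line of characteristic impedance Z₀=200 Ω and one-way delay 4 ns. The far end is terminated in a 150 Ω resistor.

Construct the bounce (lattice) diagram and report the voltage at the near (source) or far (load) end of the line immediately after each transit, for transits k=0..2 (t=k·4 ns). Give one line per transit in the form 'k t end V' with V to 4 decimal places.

0 0 source 2.1818
1 4 load 1.8701
2 8 source 2.0118

Γ_L=-0.142857, Γ_S=-0.454545; launch V₁=3·200/275=2.181818
k=0 src: V=2.1818
k=1 load: inc=2.181818, refl=2.181818·-0.142857=-0.3117; V=0.000000+2.181818+-0.311688=1.8701
k=2 src: inc=-0.311688, refl=-0.311688·-0.454545=0.1417; V=2.181818+-0.311688+0.141677=2.0118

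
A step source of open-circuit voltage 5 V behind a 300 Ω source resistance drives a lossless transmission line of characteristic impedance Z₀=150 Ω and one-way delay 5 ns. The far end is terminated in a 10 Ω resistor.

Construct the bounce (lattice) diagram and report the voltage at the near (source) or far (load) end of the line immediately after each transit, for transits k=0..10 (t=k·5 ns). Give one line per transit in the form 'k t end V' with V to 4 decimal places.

0 0 source 1.6667
1 5 load 0.2083
2 10 source -0.2778
3 15 load 0.1476
4 20 source 0.2894
5 25 load 0.1653
6 30 source 0.1239
7 35 load 0.1601
8 40 source 0.1722
9 45 load 0.1616
10 50 source 0.1581

Γ_L=-0.875000, Γ_S=0.333333; launch V₁=5·150/450=1.666667
k=0 src: V=1.6667
k=1 load: inc=1.666667, refl=1.666667·-0.875000=-1.4583; V=0.000000+1.666667+-1.458333=0.2083
k=2 src: inc=-1.458333, refl=-1.458333·0.333333=-0.4861; V=1.666667+-1.458333+-0.486111=-0.2778
k=3 load: inc=-0.486111, refl=-0.486111·-0.875000=0.4253; V=0.208333+-0.486111+0.425347=0.1476
k=4 src: inc=0.425347, refl=0.425347·0.333333=0.1418; V=-0.277778+0.425347+0.141782=0.2894
k=5 load: inc=0.141782, refl=0.141782·-0.875000=-0.1241; V=0.147569+0.141782+-0.124060=0.1653
k=6 src: inc=-0.124060, refl=-0.124060·0.333333=-0.0414; V=0.289352+-0.124060+-0.041353=0.1239
k=7 load: inc=-0.041353, refl=-0.041353·-0.875000=0.0362; V=0.165292+-0.041353+0.036184=0.1601
k=8 src: inc=0.036184, refl=0.036184·0.333333=0.0121; V=0.123939+0.036184+0.012061=0.1722
k=9 load: inc=0.012061, refl=0.012061·-0.875000=-0.0106; V=0.160123+0.012061+-0.010554=0.1616
k=10 src: inc=-0.010554, refl=-0.010554·0.333333=-0.0035; V=0.172184+-0.010554+-0.003518=0.1581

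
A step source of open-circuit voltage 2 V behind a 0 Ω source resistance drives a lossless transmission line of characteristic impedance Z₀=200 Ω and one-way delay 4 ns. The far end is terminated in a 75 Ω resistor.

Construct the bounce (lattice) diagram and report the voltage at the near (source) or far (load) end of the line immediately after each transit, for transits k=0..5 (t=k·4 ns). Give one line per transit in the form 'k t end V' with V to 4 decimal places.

Γ_L=-0.454545, Γ_S=-1.000000; launch V₁=2·200/200=2.000000
k=0 src: V=2.0000
k=1 load: inc=2.000000, refl=2.000000·-0.454545=-0.9091; V=0.000000+2.000000+-0.909091=1.0909
k=2 src: inc=-0.909091, refl=-0.909091·-1.000000=0.9091; V=2.000000+-0.909091+0.909091=2.0000
k=3 load: inc=0.909091, refl=0.909091·-0.454545=-0.4132; V=1.090909+0.909091+-0.413223=1.5868
k=4 src: inc=-0.413223, refl=-0.413223·-1.000000=0.4132; V=2.000000+-0.413223+0.413223=2.0000
k=5 load: inc=0.413223, refl=0.413223·-0.454545=-0.1878; V=1.586777+0.413223+-0.187829=1.8122

0 0 source 2.0000
1 4 load 1.0909
2 8 source 2.0000
3 12 load 1.5868
4 16 source 2.0000
5 20 load 1.8122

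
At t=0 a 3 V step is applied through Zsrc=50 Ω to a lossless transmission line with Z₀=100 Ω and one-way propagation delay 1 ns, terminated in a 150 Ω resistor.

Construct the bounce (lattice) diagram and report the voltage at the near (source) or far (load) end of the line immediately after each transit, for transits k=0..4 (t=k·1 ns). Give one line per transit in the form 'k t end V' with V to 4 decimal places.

Γ_L=0.200000, Γ_S=-0.333333; launch V₁=3·100/150=2.000000
k=0 src: V=2.0000
k=1 load: inc=2.000000, refl=2.000000·0.200000=0.4000; V=0.000000+2.000000+0.400000=2.4000
k=2 src: inc=0.400000, refl=0.400000·-0.333333=-0.1333; V=2.000000+0.400000+-0.133333=2.2667
k=3 load: inc=-0.133333, refl=-0.133333·0.200000=-0.0267; V=2.400000+-0.133333+-0.026667=2.2400
k=4 src: inc=-0.026667, refl=-0.026667·-0.333333=0.0089; V=2.266667+-0.026667+0.008889=2.2489

0 0 source 2.0000
1 1 load 2.4000
2 2 source 2.2667
3 3 load 2.2400
4 4 source 2.2489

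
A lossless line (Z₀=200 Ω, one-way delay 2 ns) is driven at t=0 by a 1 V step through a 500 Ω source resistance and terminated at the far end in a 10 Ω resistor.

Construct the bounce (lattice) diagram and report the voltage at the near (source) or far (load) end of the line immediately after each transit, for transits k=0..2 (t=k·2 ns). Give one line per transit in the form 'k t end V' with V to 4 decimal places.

0 0 source 0.2857
1 2 load 0.0272
2 4 source -0.0836

Γ_L=-0.904762, Γ_S=0.428571; launch V₁=1·200/700=0.285714
k=0 src: V=0.2857
k=1 load: inc=0.285714, refl=0.285714·-0.904762=-0.2585; V=0.000000+0.285714+-0.258503=0.0272
k=2 src: inc=-0.258503, refl=-0.258503·0.428571=-0.1108; V=0.285714+-0.258503+-0.110787=-0.0836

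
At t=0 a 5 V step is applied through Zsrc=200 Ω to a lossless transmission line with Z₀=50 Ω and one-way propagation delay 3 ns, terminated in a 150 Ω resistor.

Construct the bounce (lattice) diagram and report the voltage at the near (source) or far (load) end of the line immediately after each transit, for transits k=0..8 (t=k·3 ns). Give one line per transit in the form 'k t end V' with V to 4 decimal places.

0 0 source 1.0000
1 3 load 1.5000
2 6 source 1.8000
3 9 load 1.9500
4 12 source 2.0400
5 15 load 2.0850
6 18 source 2.1120
7 21 load 2.1255
8 24 source 2.1336

Γ_L=0.500000, Γ_S=0.600000; launch V₁=5·50/250=1.000000
k=0 src: V=1.0000
k=1 load: inc=1.000000, refl=1.000000·0.500000=0.5000; V=0.000000+1.000000+0.500000=1.5000
k=2 src: inc=0.500000, refl=0.500000·0.600000=0.3000; V=1.000000+0.500000+0.300000=1.8000
k=3 load: inc=0.300000, refl=0.300000·0.500000=0.1500; V=1.500000+0.300000+0.150000=1.9500
k=4 src: inc=0.150000, refl=0.150000·0.600000=0.0900; V=1.800000+0.150000+0.090000=2.0400
k=5 load: inc=0.090000, refl=0.090000·0.500000=0.0450; V=1.950000+0.090000+0.045000=2.0850
k=6 src: inc=0.045000, refl=0.045000·0.600000=0.0270; V=2.040000+0.045000+0.027000=2.1120
k=7 load: inc=0.027000, refl=0.027000·0.500000=0.0135; V=2.085000+0.027000+0.013500=2.1255
k=8 src: inc=0.013500, refl=0.013500·0.600000=0.0081; V=2.112000+0.013500+0.008100=2.1336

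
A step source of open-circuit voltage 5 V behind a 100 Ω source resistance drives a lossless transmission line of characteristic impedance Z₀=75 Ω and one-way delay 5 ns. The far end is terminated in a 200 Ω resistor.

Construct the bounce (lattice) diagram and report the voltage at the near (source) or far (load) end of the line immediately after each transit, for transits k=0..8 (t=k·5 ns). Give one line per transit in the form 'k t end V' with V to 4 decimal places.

Γ_L=0.454545, Γ_S=0.142857; launch V₁=5·75/175=2.142857
k=0 src: V=2.1429
k=1 load: inc=2.142857, refl=2.142857·0.454545=0.9740; V=0.000000+2.142857+0.974026=3.1169
k=2 src: inc=0.974026, refl=0.974026·0.142857=0.1391; V=2.142857+0.974026+0.139147=3.2560
k=3 load: inc=0.139147, refl=0.139147·0.454545=0.0632; V=3.116883+0.139147+0.063248=3.3193
k=4 src: inc=0.063248, refl=0.063248·0.142857=0.0090; V=3.256030+0.063248+0.009035=3.3283
k=5 load: inc=0.009035, refl=0.009035·0.454545=0.0041; V=3.319278+0.009035+0.004107=3.3324
k=6 src: inc=0.004107, refl=0.004107·0.142857=0.0006; V=3.328314+0.004107+0.000587=3.3330
k=7 load: inc=0.000587, refl=0.000587·0.454545=0.0003; V=3.332421+0.000587+0.000267=3.3333
k=8 src: inc=0.000267, refl=0.000267·0.142857=0.0000; V=3.333007+0.000267+0.000038=3.3333

0 0 source 2.1429
1 5 load 3.1169
2 10 source 3.2560
3 15 load 3.3193
4 20 source 3.3283
5 25 load 3.3324
6 30 source 3.3330
7 35 load 3.3333
8 40 source 3.3333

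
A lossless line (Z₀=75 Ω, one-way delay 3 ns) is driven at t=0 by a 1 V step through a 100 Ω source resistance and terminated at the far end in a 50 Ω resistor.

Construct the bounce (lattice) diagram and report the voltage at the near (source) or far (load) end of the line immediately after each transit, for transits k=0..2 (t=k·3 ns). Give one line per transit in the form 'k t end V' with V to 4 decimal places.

0 0 source 0.4286
1 3 load 0.3429
2 6 source 0.3306

Γ_L=-0.200000, Γ_S=0.142857; launch V₁=1·75/175=0.428571
k=0 src: V=0.4286
k=1 load: inc=0.428571, refl=0.428571·-0.200000=-0.0857; V=0.000000+0.428571+-0.085714=0.3429
k=2 src: inc=-0.085714, refl=-0.085714·0.142857=-0.0122; V=0.428571+-0.085714+-0.012245=0.3306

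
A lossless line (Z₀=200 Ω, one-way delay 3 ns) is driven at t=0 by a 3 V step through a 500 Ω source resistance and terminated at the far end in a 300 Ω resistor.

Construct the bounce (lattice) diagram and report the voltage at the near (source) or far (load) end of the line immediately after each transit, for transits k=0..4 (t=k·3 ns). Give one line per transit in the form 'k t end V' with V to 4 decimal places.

0 0 source 0.8571
1 3 load 1.0286
2 6 source 1.1020
3 9 load 1.1167
4 12 source 1.1230

Γ_L=0.200000, Γ_S=0.428571; launch V₁=3·200/700=0.857143
k=0 src: V=0.8571
k=1 load: inc=0.857143, refl=0.857143·0.200000=0.1714; V=0.000000+0.857143+0.171429=1.0286
k=2 src: inc=0.171429, refl=0.171429·0.428571=0.0735; V=0.857143+0.171429+0.073469=1.1020
k=3 load: inc=0.073469, refl=0.073469·0.200000=0.0147; V=1.028571+0.073469+0.014694=1.1167
k=4 src: inc=0.014694, refl=0.014694·0.428571=0.0063; V=1.102041+0.014694+0.006297=1.1230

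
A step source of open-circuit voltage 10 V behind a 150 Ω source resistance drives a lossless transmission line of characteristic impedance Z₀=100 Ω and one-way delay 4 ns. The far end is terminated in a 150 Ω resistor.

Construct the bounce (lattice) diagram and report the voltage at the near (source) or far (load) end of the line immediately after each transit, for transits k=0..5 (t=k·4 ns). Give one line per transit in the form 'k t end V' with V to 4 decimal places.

0 0 source 4.0000
1 4 load 4.8000
2 8 source 4.9600
3 12 load 4.9920
4 16 source 4.9984
5 20 load 4.9997

Γ_L=0.200000, Γ_S=0.200000; launch V₁=10·100/250=4.000000
k=0 src: V=4.0000
k=1 load: inc=4.000000, refl=4.000000·0.200000=0.8000; V=0.000000+4.000000+0.800000=4.8000
k=2 src: inc=0.800000, refl=0.800000·0.200000=0.1600; V=4.000000+0.800000+0.160000=4.9600
k=3 load: inc=0.160000, refl=0.160000·0.200000=0.0320; V=4.800000+0.160000+0.032000=4.9920
k=4 src: inc=0.032000, refl=0.032000·0.200000=0.0064; V=4.960000+0.032000+0.006400=4.9984
k=5 load: inc=0.006400, refl=0.006400·0.200000=0.0013; V=4.992000+0.006400+0.001280=4.9997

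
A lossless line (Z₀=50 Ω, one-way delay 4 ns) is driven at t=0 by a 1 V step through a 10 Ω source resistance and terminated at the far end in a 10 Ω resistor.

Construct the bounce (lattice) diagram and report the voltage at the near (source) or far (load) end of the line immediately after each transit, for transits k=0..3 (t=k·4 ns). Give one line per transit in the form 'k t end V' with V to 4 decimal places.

0 0 source 0.8333
1 4 load 0.2778
2 8 source 0.6481
3 12 load 0.4012

Γ_L=-0.666667, Γ_S=-0.666667; launch V₁=1·50/60=0.833333
k=0 src: V=0.8333
k=1 load: inc=0.833333, refl=0.833333·-0.666667=-0.5556; V=0.000000+0.833333+-0.555556=0.2778
k=2 src: inc=-0.555556, refl=-0.555556·-0.666667=0.3704; V=0.833333+-0.555556+0.370370=0.6481
k=3 load: inc=0.370370, refl=0.370370·-0.666667=-0.2469; V=0.277778+0.370370+-0.246914=0.4012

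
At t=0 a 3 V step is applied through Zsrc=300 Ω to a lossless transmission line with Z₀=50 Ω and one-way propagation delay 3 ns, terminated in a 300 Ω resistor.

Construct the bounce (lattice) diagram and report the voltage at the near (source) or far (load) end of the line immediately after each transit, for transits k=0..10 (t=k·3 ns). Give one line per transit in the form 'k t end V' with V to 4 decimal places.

Γ_L=0.714286, Γ_S=0.714286; launch V₁=3·50/350=0.428571
k=0 src: V=0.4286
k=1 load: inc=0.428571, refl=0.428571·0.714286=0.3061; V=0.000000+0.428571+0.306122=0.7347
k=2 src: inc=0.306122, refl=0.306122·0.714286=0.2187; V=0.428571+0.306122+0.218659=0.9534
k=3 load: inc=0.218659, refl=0.218659·0.714286=0.1562; V=0.734694+0.218659+0.156185=1.1095
k=4 src: inc=0.156185, refl=0.156185·0.714286=0.1116; V=0.953353+0.156185+0.111561=1.2211
k=5 load: inc=0.111561, refl=0.111561·0.714286=0.0797; V=1.109538+0.111561+0.079686=1.3008
k=6 src: inc=0.079686, refl=0.079686·0.714286=0.0569; V=1.221098+0.079686+0.056919=1.3577
k=7 load: inc=0.056919, refl=0.056919·0.714286=0.0407; V=1.300785+0.056919+0.040656=1.3984
k=8 src: inc=0.040656, refl=0.040656·0.714286=0.0290; V=1.357703+0.040656+0.029040=1.4274
k=9 load: inc=0.029040, refl=0.029040·0.714286=0.0207; V=1.398359+0.029040+0.020743=1.4481
k=10 src: inc=0.020743, refl=0.020743·0.714286=0.0148; V=1.427400+0.020743+0.014816=1.4630

0 0 source 0.4286
1 3 load 0.7347
2 6 source 0.9534
3 9 load 1.1095
4 12 source 1.2211
5 15 load 1.3008
6 18 source 1.3577
7 21 load 1.3984
8 24 source 1.4274
9 27 load 1.4481
10 30 source 1.4630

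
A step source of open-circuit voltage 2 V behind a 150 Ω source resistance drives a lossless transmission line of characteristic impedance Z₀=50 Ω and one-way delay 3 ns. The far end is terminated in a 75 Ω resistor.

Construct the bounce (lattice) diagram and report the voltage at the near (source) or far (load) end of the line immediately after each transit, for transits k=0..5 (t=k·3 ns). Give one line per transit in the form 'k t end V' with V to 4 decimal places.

0 0 source 0.5000
1 3 load 0.6000
2 6 source 0.6500
3 9 load 0.6600
4 12 source 0.6650
5 15 load 0.6660

Γ_L=0.200000, Γ_S=0.500000; launch V₁=2·50/200=0.500000
k=0 src: V=0.5000
k=1 load: inc=0.500000, refl=0.500000·0.200000=0.1000; V=0.000000+0.500000+0.100000=0.6000
k=2 src: inc=0.100000, refl=0.100000·0.500000=0.0500; V=0.500000+0.100000+0.050000=0.6500
k=3 load: inc=0.050000, refl=0.050000·0.200000=0.0100; V=0.600000+0.050000+0.010000=0.6600
k=4 src: inc=0.010000, refl=0.010000·0.500000=0.0050; V=0.650000+0.010000+0.005000=0.6650
k=5 load: inc=0.005000, refl=0.005000·0.200000=0.0010; V=0.660000+0.005000+0.001000=0.6660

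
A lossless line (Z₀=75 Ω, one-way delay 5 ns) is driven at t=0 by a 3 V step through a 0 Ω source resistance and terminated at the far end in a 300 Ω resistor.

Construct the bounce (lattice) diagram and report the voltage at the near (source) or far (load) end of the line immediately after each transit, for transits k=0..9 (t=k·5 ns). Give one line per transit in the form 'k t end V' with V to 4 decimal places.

Γ_L=0.600000, Γ_S=-1.000000; launch V₁=3·75/75=3.000000
k=0 src: V=3.0000
k=1 load: inc=3.000000, refl=3.000000·0.600000=1.8000; V=0.000000+3.000000+1.800000=4.8000
k=2 src: inc=1.800000, refl=1.800000·-1.000000=-1.8000; V=3.000000+1.800000+-1.800000=3.0000
k=3 load: inc=-1.800000, refl=-1.800000·0.600000=-1.0800; V=4.800000+-1.800000+-1.080000=1.9200
k=4 src: inc=-1.080000, refl=-1.080000·-1.000000=1.0800; V=3.000000+-1.080000+1.080000=3.0000
k=5 load: inc=1.080000, refl=1.080000·0.600000=0.6480; V=1.920000+1.080000+0.648000=3.6480
k=6 src: inc=0.648000, refl=0.648000·-1.000000=-0.6480; V=3.000000+0.648000+-0.648000=3.0000
k=7 load: inc=-0.648000, refl=-0.648000·0.600000=-0.3888; V=3.648000+-0.648000+-0.388800=2.6112
k=8 src: inc=-0.388800, refl=-0.388800·-1.000000=0.3888; V=3.000000+-0.388800+0.388800=3.0000
k=9 load: inc=0.388800, refl=0.388800·0.600000=0.2333; V=2.611200+0.388800+0.233280=3.2333

0 0 source 3.0000
1 5 load 4.8000
2 10 source 3.0000
3 15 load 1.9200
4 20 source 3.0000
5 25 load 3.6480
6 30 source 3.0000
7 35 load 2.6112
8 40 source 3.0000
9 45 load 3.2333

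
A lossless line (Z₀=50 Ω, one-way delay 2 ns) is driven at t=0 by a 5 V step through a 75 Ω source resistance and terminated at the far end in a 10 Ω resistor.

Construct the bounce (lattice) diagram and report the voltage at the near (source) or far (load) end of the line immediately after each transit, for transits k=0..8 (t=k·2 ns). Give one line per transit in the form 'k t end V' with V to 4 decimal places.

Γ_L=-0.666667, Γ_S=0.200000; launch V₁=5·50/125=2.000000
k=0 src: V=2.0000
k=1 load: inc=2.000000, refl=2.000000·-0.666667=-1.3333; V=0.000000+2.000000+-1.333333=0.6667
k=2 src: inc=-1.333333, refl=-1.333333·0.200000=-0.2667; V=2.000000+-1.333333+-0.266667=0.4000
k=3 load: inc=-0.266667, refl=-0.266667·-0.666667=0.1778; V=0.666667+-0.266667+0.177778=0.5778
k=4 src: inc=0.177778, refl=0.177778·0.200000=0.0356; V=0.400000+0.177778+0.035556=0.6133
k=5 load: inc=0.035556, refl=0.035556·-0.666667=-0.0237; V=0.577778+0.035556+-0.023704=0.5896
k=6 src: inc=-0.023704, refl=-0.023704·0.200000=-0.0047; V=0.613333+-0.023704+-0.004741=0.5849
k=7 load: inc=-0.004741, refl=-0.004741·-0.666667=0.0032; V=0.589630+-0.004741+0.003160=0.5880
k=8 src: inc=0.003160, refl=0.003160·0.200000=0.0006; V=0.584889+0.003160+0.000632=0.5887

0 0 source 2.0000
1 2 load 0.6667
2 4 source 0.4000
3 6 load 0.5778
4 8 source 0.6133
5 10 load 0.5896
6 12 source 0.5849
7 14 load 0.5880
8 16 source 0.5887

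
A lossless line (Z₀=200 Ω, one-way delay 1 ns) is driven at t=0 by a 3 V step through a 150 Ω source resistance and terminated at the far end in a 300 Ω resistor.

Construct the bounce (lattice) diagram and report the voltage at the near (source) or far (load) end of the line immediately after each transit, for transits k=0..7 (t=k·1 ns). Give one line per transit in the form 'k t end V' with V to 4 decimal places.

0 0 source 1.7143
1 1 load 2.0571
2 2 source 2.0082
3 3 load 1.9984
4 4 source 1.9998
5 5 load 2.0000
6 6 source 2.0000
7 7 load 2.0000

Γ_L=0.200000, Γ_S=-0.142857; launch V₁=3·200/350=1.714286
k=0 src: V=1.7143
k=1 load: inc=1.714286, refl=1.714286·0.200000=0.3429; V=0.000000+1.714286+0.342857=2.0571
k=2 src: inc=0.342857, refl=0.342857·-0.142857=-0.0490; V=1.714286+0.342857+-0.048980=2.0082
k=3 load: inc=-0.048980, refl=-0.048980·0.200000=-0.0098; V=2.057143+-0.048980+-0.009796=1.9984
k=4 src: inc=-0.009796, refl=-0.009796·-0.142857=0.0014; V=2.008163+-0.009796+0.001399=1.9998
k=5 load: inc=0.001399, refl=0.001399·0.200000=0.0003; V=1.998367+0.001399+0.000280=2.0000
k=6 src: inc=0.000280, refl=0.000280·-0.142857=-0.0000; V=1.999767+0.000280+-0.000040=2.0000
k=7 load: inc=-0.000040, refl=-0.000040·0.200000=-0.0000; V=2.000047+-0.000040+-0.000008=2.0000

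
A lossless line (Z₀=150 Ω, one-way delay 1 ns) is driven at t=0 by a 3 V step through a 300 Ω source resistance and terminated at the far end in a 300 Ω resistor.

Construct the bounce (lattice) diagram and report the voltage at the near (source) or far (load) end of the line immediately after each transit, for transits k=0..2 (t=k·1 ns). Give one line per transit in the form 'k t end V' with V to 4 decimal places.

0 0 source 1.0000
1 1 load 1.3333
2 2 source 1.4444

Γ_L=0.333333, Γ_S=0.333333; launch V₁=3·150/450=1.000000
k=0 src: V=1.0000
k=1 load: inc=1.000000, refl=1.000000·0.333333=0.3333; V=0.000000+1.000000+0.333333=1.3333
k=2 src: inc=0.333333, refl=0.333333·0.333333=0.1111; V=1.000000+0.333333+0.111111=1.4444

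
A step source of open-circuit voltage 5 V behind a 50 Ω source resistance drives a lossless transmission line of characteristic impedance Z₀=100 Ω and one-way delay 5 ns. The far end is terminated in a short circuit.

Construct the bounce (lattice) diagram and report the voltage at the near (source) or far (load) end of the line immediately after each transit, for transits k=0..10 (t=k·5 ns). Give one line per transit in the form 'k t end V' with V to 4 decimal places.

0 0 source 3.3333
1 5 load 0.0000
2 10 source 1.1111
3 15 load 0.0000
4 20 source 0.3704
5 25 load 0.0000
6 30 source 0.1235
7 35 load 0.0000
8 40 source 0.0412
9 45 load 0.0000
10 50 source 0.0137

Γ_L=-1.000000, Γ_S=-0.333333; launch V₁=5·100/150=3.333333
k=0 src: V=3.3333
k=1 load: inc=3.333333, refl=3.333333·-1.000000=-3.3333; V=0.000000+3.333333+-3.333333=0.0000
k=2 src: inc=-3.333333, refl=-3.333333·-0.333333=1.1111; V=3.333333+-3.333333+1.111111=1.1111
k=3 load: inc=1.111111, refl=1.111111·-1.000000=-1.1111; V=0.000000+1.111111+-1.111111=0.0000
k=4 src: inc=-1.111111, refl=-1.111111·-0.333333=0.3704; V=1.111111+-1.111111+0.370370=0.3704
k=5 load: inc=0.370370, refl=0.370370·-1.000000=-0.3704; V=0.000000+0.370370+-0.370370=0.0000
k=6 src: inc=-0.370370, refl=-0.370370·-0.333333=0.1235; V=0.370370+-0.370370+0.123457=0.1235
k=7 load: inc=0.123457, refl=0.123457·-1.000000=-0.1235; V=0.000000+0.123457+-0.123457=0.0000
k=8 src: inc=-0.123457, refl=-0.123457·-0.333333=0.0412; V=0.123457+-0.123457+0.041152=0.0412
k=9 load: inc=0.041152, refl=0.041152·-1.000000=-0.0412; V=0.000000+0.041152+-0.041152=0.0000
k=10 src: inc=-0.041152, refl=-0.041152·-0.333333=0.0137; V=0.041152+-0.041152+0.013717=0.0137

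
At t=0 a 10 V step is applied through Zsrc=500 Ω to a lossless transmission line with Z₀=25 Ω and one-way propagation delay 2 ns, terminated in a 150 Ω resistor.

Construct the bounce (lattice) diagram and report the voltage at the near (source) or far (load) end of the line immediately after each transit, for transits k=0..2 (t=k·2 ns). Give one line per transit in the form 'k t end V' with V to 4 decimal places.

0 0 source 0.4762
1 2 load 0.8163
2 4 source 1.1241

Γ_L=0.714286, Γ_S=0.904762; launch V₁=10·25/525=0.476190
k=0 src: V=0.4762
k=1 load: inc=0.476190, refl=0.476190·0.714286=0.3401; V=0.000000+0.476190+0.340136=0.8163
k=2 src: inc=0.340136, refl=0.340136·0.904762=0.3077; V=0.476190+0.340136+0.307742=1.1241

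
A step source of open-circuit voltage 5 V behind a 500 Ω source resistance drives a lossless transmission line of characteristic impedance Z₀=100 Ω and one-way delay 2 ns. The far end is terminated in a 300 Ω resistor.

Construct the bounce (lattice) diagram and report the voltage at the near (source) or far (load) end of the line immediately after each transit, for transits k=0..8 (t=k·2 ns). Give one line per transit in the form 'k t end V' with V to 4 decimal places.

0 0 source 0.8333
1 2 load 1.2500
2 4 source 1.5278
3 6 load 1.6667
4 8 source 1.7593
5 10 load 1.8056
6 12 source 1.8364
7 14 load 1.8519
8 16 source 1.8621

Γ_L=0.500000, Γ_S=0.666667; launch V₁=5·100/600=0.833333
k=0 src: V=0.8333
k=1 load: inc=0.833333, refl=0.833333·0.500000=0.4167; V=0.000000+0.833333+0.416667=1.2500
k=2 src: inc=0.416667, refl=0.416667·0.666667=0.2778; V=0.833333+0.416667+0.277778=1.5278
k=3 load: inc=0.277778, refl=0.277778·0.500000=0.1389; V=1.250000+0.277778+0.138889=1.6667
k=4 src: inc=0.138889, refl=0.138889·0.666667=0.0926; V=1.527778+0.138889+0.092593=1.7593
k=5 load: inc=0.092593, refl=0.092593·0.500000=0.0463; V=1.666667+0.092593+0.046296=1.8056
k=6 src: inc=0.046296, refl=0.046296·0.666667=0.0309; V=1.759259+0.046296+0.030864=1.8364
k=7 load: inc=0.030864, refl=0.030864·0.500000=0.0154; V=1.805556+0.030864+0.015432=1.8519
k=8 src: inc=0.015432, refl=0.015432·0.666667=0.0103; V=1.836420+0.015432+0.010288=1.8621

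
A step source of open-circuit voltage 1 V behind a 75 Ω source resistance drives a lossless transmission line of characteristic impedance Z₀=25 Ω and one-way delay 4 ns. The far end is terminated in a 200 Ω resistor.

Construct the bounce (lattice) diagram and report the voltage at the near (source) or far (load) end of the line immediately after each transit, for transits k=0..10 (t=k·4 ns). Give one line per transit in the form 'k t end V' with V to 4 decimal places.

0 0 source 0.2500
1 4 load 0.4444
2 8 source 0.5417
3 12 load 0.6173
4 16 source 0.6551
5 20 load 0.6845
6 24 source 0.6992
7 28 load 0.7106
8 32 source 0.7164
9 36 load 0.7208
10 40 source 0.7230

Γ_L=0.777778, Γ_S=0.500000; launch V₁=1·25/100=0.250000
k=0 src: V=0.2500
k=1 load: inc=0.250000, refl=0.250000·0.777778=0.1944; V=0.000000+0.250000+0.194444=0.4444
k=2 src: inc=0.194444, refl=0.194444·0.500000=0.0972; V=0.250000+0.194444+0.097222=0.5417
k=3 load: inc=0.097222, refl=0.097222·0.777778=0.0756; V=0.444444+0.097222+0.075617=0.6173
k=4 src: inc=0.075617, refl=0.075617·0.500000=0.0378; V=0.541667+0.075617+0.037809=0.6551
k=5 load: inc=0.037809, refl=0.037809·0.777778=0.0294; V=0.617284+0.037809+0.029407=0.6845
k=6 src: inc=0.029407, refl=0.029407·0.500000=0.0147; V=0.655093+0.029407+0.014703=0.6992
k=7 load: inc=0.014703, refl=0.014703·0.777778=0.0114; V=0.684499+0.014703+0.011436=0.7106
k=8 src: inc=0.011436, refl=0.011436·0.500000=0.0057; V=0.699203+0.011436+0.005718=0.7164
k=9 load: inc=0.005718, refl=0.005718·0.777778=0.0044; V=0.710639+0.005718+0.004447=0.7208
k=10 src: inc=0.004447, refl=0.004447·0.500000=0.0022; V=0.716357+0.004447+0.002224=0.7230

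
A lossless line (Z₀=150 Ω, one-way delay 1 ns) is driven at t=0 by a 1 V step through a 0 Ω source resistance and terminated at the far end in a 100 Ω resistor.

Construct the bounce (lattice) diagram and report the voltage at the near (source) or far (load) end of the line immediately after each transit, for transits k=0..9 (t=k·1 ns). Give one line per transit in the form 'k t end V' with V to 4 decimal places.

Γ_L=-0.200000, Γ_S=-1.000000; launch V₁=1·150/150=1.000000
k=0 src: V=1.0000
k=1 load: inc=1.000000, refl=1.000000·-0.200000=-0.2000; V=0.000000+1.000000+-0.200000=0.8000
k=2 src: inc=-0.200000, refl=-0.200000·-1.000000=0.2000; V=1.000000+-0.200000+0.200000=1.0000
k=3 load: inc=0.200000, refl=0.200000·-0.200000=-0.0400; V=0.800000+0.200000+-0.040000=0.9600
k=4 src: inc=-0.040000, refl=-0.040000·-1.000000=0.0400; V=1.000000+-0.040000+0.040000=1.0000
k=5 load: inc=0.040000, refl=0.040000·-0.200000=-0.0080; V=0.960000+0.040000+-0.008000=0.9920
k=6 src: inc=-0.008000, refl=-0.008000·-1.000000=0.0080; V=1.000000+-0.008000+0.008000=1.0000
k=7 load: inc=0.008000, refl=0.008000·-0.200000=-0.0016; V=0.992000+0.008000+-0.001600=0.9984
k=8 src: inc=-0.001600, refl=-0.001600·-1.000000=0.0016; V=1.000000+-0.001600+0.001600=1.0000
k=9 load: inc=0.001600, refl=0.001600·-0.200000=-0.0003; V=0.998400+0.001600+-0.000320=0.9997

0 0 source 1.0000
1 1 load 0.8000
2 2 source 1.0000
3 3 load 0.9600
4 4 source 1.0000
5 5 load 0.9920
6 6 source 1.0000
7 7 load 0.9984
8 8 source 1.0000
9 9 load 0.9997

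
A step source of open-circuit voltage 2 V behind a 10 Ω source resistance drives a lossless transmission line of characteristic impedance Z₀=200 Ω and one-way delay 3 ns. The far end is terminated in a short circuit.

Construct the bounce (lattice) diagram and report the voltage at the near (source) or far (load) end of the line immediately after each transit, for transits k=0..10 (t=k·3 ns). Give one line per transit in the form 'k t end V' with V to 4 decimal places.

0 0 source 1.9048
1 3 load 0.0000
2 6 source 1.7234
3 9 load 0.0000
4 12 source 1.5592
5 15 load 0.0000
6 18 source 1.4107
7 21 load 0.0000
8 24 source 1.2764
9 27 load 0.0000
10 30 source 1.1548

Γ_L=-1.000000, Γ_S=-0.904762; launch V₁=2·200/210=1.904762
k=0 src: V=1.9048
k=1 load: inc=1.904762, refl=1.904762·-1.000000=-1.9048; V=0.000000+1.904762+-1.904762=0.0000
k=2 src: inc=-1.904762, refl=-1.904762·-0.904762=1.7234; V=1.904762+-1.904762+1.723356=1.7234
k=3 load: inc=1.723356, refl=1.723356·-1.000000=-1.7234; V=0.000000+1.723356+-1.723356=0.0000
k=4 src: inc=-1.723356, refl=-1.723356·-0.904762=1.5592; V=1.723356+-1.723356+1.559227=1.5592
k=5 load: inc=1.559227, refl=1.559227·-1.000000=-1.5592; V=0.000000+1.559227+-1.559227=0.0000
k=6 src: inc=-1.559227, refl=-1.559227·-0.904762=1.4107; V=1.559227+-1.559227+1.410729=1.4107
k=7 load: inc=1.410729, refl=1.410729·-1.000000=-1.4107; V=0.000000+1.410729+-1.410729=0.0000
k=8 src: inc=-1.410729, refl=-1.410729·-0.904762=1.2764; V=1.410729+-1.410729+1.276374=1.2764
k=9 load: inc=1.276374, refl=1.276374·-1.000000=-1.2764; V=0.000000+1.276374+-1.276374=0.0000
k=10 src: inc=-1.276374, refl=-1.276374·-0.904762=1.1548; V=1.276374+-1.276374+1.154814=1.1548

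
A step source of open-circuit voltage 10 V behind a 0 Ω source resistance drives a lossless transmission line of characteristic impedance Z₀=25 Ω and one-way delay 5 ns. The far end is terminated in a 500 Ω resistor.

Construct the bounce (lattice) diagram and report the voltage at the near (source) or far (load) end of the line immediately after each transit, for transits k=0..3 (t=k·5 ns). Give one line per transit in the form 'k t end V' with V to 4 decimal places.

Γ_L=0.904762, Γ_S=-1.000000; launch V₁=10·25/25=10.000000
k=0 src: V=10.0000
k=1 load: inc=10.000000, refl=10.000000·0.904762=9.0476; V=0.000000+10.000000+9.047619=19.0476
k=2 src: inc=9.047619, refl=9.047619·-1.000000=-9.0476; V=10.000000+9.047619+-9.047619=10.0000
k=3 load: inc=-9.047619, refl=-9.047619·0.904762=-8.1859; V=19.047619+-9.047619+-8.185941=1.8141

0 0 source 10.0000
1 5 load 19.0476
2 10 source 10.0000
3 15 load 1.8141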